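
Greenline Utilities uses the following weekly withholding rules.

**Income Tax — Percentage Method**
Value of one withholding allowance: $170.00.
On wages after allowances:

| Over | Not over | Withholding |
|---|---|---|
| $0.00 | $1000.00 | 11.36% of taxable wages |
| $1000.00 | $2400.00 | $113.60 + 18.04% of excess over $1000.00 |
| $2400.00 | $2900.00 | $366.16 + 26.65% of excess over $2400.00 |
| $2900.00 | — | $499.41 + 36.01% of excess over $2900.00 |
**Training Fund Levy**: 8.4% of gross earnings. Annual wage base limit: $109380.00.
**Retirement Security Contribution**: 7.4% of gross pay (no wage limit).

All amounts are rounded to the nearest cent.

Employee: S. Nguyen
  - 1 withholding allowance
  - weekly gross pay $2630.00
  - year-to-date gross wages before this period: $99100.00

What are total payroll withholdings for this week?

Income Tax: taxable = $2630.00 − 1×$170.00 = $2460.00
  $366.16 + 26.65% × ($2460.00 − $2400.00) = $366.16 + 26.65% × $60.00 = $382.15
Training Fund Levy: 8.4% × $2630.00 = $220.92
Retirement Security Contribution: 7.4% × $2630.00 = $194.62
Total: $382.15 + $220.92 + $194.62 = $797.69

$797.69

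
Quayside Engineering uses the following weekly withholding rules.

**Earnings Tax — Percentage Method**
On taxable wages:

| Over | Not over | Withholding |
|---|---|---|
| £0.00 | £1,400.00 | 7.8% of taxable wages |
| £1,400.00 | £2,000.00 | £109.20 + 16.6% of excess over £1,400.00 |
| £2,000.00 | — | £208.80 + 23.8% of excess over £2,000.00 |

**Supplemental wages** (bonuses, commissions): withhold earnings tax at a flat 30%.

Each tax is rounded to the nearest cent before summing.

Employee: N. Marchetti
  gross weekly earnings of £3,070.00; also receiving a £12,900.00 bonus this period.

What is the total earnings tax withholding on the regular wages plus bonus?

Earnings Tax: taxable = £3,070.00
  £208.80 + 23.8% × (£3,070.00 − £2,000.00) = £208.80 + 23.8% × £1,070.00 = £463.46
Supplemental (30% flat on bonus): 30% × £12,900.00 = £3,870.00
Total earnings tax: £463.46 + £3,870.00 = £4,333.46

£4,333.46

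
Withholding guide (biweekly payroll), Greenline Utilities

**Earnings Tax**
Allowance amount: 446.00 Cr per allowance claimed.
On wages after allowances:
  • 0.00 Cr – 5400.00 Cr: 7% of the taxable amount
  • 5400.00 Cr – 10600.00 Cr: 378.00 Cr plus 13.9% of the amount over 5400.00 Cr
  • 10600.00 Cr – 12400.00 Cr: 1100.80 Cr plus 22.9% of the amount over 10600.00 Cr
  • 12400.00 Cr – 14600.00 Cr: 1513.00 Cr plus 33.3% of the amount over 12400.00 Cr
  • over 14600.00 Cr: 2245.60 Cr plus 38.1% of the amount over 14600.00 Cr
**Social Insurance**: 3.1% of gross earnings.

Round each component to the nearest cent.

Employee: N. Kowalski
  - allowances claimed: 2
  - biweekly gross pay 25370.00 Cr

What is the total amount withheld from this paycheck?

Earnings Tax: taxable = 25370.00 Cr − 2×446.00 Cr = 24478.00 Cr
  2245.60 Cr + 38.1% × (24478.00 Cr − 14600.00 Cr) = 2245.60 Cr + 38.1% × 9878.00 Cr = 6009.12 Cr
Social Insurance: 3.1% × 25370.00 Cr = 786.47 Cr
Total: 6009.12 Cr + 786.47 Cr = 6795.59 Cr

6795.59 Cr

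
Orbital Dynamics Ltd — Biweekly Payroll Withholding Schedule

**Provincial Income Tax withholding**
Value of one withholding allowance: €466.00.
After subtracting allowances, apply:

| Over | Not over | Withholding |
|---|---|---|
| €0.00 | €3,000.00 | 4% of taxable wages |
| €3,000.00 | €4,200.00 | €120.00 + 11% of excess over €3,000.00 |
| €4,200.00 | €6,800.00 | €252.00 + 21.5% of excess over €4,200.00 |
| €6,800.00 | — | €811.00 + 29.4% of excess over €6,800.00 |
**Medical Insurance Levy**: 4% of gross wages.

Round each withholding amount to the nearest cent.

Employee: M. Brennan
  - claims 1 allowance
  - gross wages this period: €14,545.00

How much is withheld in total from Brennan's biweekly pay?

Provincial Income Tax: taxable = €14,545.00 − 1×€466.00 = €14,079.00
  €811.00 + 29.4% × (€14,079.00 − €6,800.00) = €811.00 + 29.4% × €7,279.00 = €2,951.03
Medical Insurance Levy: 4% × €14,545.00 = €581.80
Total: €2,951.03 + €581.80 = €3,532.83

€3,532.83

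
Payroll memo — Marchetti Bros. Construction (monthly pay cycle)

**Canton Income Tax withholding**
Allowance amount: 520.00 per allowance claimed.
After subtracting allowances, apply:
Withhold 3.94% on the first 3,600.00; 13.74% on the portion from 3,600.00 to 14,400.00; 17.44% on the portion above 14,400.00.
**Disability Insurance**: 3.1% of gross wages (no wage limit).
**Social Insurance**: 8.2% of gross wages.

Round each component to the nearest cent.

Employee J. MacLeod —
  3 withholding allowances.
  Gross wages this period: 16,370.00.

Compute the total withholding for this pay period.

Canton Income Tax: taxable = 16,370.00 − 3×520.00 = 14,810.00
  1,625.76 + 17.44% × (14,810.00 − 14,400.00) = 1,625.76 + 17.44% × 410.00 = 1,697.26
Disability Insurance: 3.1% × 16,370.00 = 507.47
Social Insurance: 8.2% × 16,370.00 = 1,342.34
Total: 1,697.26 + 507.47 + 1,342.34 = 3,547.07

3,547.07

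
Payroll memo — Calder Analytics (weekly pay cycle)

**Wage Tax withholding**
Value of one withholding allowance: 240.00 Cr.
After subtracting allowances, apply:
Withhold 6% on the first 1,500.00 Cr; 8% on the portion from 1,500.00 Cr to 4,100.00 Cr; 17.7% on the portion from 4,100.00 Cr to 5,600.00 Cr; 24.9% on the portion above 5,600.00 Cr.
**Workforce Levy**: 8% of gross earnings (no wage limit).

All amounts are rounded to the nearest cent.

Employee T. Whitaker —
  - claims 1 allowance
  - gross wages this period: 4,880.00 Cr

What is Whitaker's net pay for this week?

Wage Tax: taxable = 4,880.00 Cr − 1×240.00 Cr = 4,640.00 Cr
  298.00 Cr + 17.7% × (4,640.00 Cr − 4,100.00 Cr) = 298.00 Cr + 17.7% × 540.00 Cr = 393.58 Cr
Workforce Levy: 8% × 4,880.00 Cr = 390.40 Cr
Total withheld: 393.58 Cr + 390.40 Cr = 783.98 Cr
Net pay: 4,880.00 Cr − 783.98 Cr = 4,096.02 Cr

4,096.02 Cr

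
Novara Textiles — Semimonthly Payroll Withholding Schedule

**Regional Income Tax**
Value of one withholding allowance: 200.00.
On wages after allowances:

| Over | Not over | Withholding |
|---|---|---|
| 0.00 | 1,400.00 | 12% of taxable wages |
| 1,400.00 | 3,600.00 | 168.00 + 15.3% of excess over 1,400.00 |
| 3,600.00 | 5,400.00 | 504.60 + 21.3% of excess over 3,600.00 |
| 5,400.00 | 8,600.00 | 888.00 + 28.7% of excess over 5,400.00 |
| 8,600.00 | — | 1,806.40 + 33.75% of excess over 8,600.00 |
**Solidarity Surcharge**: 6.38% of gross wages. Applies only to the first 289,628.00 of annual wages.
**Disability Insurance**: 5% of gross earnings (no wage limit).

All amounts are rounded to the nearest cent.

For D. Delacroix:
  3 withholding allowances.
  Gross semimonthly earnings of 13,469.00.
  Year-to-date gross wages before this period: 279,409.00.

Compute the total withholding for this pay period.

Regional Income Tax: taxable = 13,469.00 − 3×200.00 = 12,869.00
  1,806.40 + 33.75% × (12,869.00 − 8,600.00) = 1,806.40 + 33.75% × 4,269.00 = 3,247.19
Solidarity Surcharge: cap 289,628.00 − YTD 279,409.00 = 10,219.00 subject; 6.38% × 10,219.00 = 651.97
Disability Insurance: 5% × 13,469.00 = 673.45
Total: 3,247.19 + 651.97 + 673.45 = 4,572.61

4,572.61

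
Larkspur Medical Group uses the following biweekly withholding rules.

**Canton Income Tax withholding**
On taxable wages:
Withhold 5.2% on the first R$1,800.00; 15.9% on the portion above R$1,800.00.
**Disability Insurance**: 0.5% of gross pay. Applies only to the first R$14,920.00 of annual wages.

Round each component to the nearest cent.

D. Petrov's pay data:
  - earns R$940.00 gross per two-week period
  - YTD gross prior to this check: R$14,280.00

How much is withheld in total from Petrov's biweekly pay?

R$52.08

Canton Income Tax: taxable = R$940.00
  5.2% × R$940.00 = R$48.88
Disability Insurance: cap R$14,920.00 − YTD R$14,280.00 = R$640.00 subject; 0.5% × R$640.00 = R$3.20
Total: R$48.88 + R$3.20 = R$52.08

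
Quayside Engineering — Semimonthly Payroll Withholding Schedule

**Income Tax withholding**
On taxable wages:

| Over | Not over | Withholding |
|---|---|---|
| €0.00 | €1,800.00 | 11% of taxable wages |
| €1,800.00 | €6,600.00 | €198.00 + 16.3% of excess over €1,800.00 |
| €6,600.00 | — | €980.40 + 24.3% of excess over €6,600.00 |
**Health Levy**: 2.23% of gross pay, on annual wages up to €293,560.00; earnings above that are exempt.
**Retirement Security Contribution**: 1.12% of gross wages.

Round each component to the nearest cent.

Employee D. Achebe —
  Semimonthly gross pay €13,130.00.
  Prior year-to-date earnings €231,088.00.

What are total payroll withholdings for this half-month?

Income Tax: taxable = €13,130.00
  €980.40 + 24.3% × (€13,130.00 − €6,600.00) = €980.40 + 24.3% × €6,530.00 = €2,567.19
Health Levy: 2.23% × €13,130.00 = €292.80
Retirement Security Contribution: 1.12% × €13,130.00 = €147.06
Total: €2,567.19 + €292.80 + €147.06 = €3,007.05

€3,007.05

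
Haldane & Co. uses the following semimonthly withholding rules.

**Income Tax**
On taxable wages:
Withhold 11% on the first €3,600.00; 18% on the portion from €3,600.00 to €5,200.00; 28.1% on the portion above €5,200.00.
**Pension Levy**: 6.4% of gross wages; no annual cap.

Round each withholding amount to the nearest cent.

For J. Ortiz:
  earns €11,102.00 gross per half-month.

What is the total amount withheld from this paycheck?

€3,052.99

Income Tax: taxable = €11,102.00
  €684.00 + 28.1% × (€11,102.00 − €5,200.00) = €684.00 + 28.1% × €5,902.00 = €2,342.46
Pension Levy: 6.4% × €11,102.00 = €710.53
Total: €2,342.46 + €710.53 = €3,052.99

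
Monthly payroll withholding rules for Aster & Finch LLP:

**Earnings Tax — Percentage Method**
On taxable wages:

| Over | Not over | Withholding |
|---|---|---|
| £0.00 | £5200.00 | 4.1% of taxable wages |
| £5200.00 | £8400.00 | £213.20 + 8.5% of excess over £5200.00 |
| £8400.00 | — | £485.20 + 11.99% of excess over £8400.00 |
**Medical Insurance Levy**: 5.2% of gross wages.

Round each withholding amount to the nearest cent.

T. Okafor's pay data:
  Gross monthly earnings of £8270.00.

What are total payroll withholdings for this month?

£904.19

Earnings Tax: taxable = £8270.00
  £213.20 + 8.5% × (£8270.00 − £5200.00) = £213.20 + 8.5% × £3070.00 = £474.15
Medical Insurance Levy: 5.2% × £8270.00 = £430.04
Total: £474.15 + £430.04 = £904.19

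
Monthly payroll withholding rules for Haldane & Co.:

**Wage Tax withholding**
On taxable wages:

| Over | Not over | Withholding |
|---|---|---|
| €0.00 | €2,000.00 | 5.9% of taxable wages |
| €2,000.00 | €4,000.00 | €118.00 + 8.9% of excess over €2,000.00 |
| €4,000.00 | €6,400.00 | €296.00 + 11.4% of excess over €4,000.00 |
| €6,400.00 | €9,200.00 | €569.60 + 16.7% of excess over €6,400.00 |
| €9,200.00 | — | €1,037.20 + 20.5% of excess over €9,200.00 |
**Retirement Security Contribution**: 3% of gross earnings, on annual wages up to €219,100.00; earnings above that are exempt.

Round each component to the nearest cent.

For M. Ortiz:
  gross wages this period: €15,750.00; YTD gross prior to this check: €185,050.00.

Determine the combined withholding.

Wage Tax: taxable = €15,750.00
  €1,037.20 + 20.5% × (€15,750.00 − €9,200.00) = €1,037.20 + 20.5% × €6,550.00 = €2,379.95
Retirement Security Contribution: 3% × €15,750.00 = €472.50
Total: €2,379.95 + €472.50 = €2,852.45

€2,852.45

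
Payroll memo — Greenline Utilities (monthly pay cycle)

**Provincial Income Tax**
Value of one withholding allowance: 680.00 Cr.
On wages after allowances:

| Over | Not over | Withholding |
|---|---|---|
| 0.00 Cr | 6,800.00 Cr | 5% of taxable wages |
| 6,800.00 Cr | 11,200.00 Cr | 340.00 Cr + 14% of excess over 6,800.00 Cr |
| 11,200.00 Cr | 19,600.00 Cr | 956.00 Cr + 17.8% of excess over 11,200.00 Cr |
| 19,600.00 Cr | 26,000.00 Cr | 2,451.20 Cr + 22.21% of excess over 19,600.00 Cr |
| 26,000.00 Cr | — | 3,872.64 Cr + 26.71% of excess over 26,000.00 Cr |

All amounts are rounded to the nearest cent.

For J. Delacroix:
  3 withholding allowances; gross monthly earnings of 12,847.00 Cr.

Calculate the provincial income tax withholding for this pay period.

Provincial Income Tax: taxable = 12,847.00 Cr − 3×680.00 Cr = 10,807.00 Cr
  340.00 Cr + 14% × (10,807.00 Cr − 6,800.00 Cr) = 340.00 Cr + 14% × 4,007.00 Cr = 900.98 Cr

900.98 Cr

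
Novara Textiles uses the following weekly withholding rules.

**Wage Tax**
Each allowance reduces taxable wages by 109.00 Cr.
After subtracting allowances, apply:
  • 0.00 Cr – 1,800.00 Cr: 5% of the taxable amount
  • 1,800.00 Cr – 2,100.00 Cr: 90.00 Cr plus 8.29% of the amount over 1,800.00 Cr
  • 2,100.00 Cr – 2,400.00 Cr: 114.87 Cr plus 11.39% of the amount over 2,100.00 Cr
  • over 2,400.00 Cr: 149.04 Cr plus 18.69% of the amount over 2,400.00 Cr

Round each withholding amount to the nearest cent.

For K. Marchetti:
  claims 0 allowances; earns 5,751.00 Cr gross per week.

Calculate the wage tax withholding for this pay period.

Wage Tax: taxable = 5,751.00 Cr
  149.04 Cr + 18.69% × (5,751.00 Cr − 2,400.00 Cr) = 149.04 Cr + 18.69% × 3,351.00 Cr = 775.34 Cr

775.34 Cr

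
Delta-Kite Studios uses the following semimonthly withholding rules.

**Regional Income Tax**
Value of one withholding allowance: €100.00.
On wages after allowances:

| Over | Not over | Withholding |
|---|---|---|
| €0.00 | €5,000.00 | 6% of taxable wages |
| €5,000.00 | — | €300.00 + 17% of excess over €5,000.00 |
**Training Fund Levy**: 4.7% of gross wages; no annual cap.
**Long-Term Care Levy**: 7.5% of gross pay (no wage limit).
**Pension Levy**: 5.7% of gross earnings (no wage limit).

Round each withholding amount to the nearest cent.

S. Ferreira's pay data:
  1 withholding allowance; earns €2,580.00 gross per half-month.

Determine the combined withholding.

Regional Income Tax: taxable = €2,580.00 − 1×€100.00 = €2,480.00
  6% × €2,480.00 = €148.80
Training Fund Levy: 4.7% × €2,580.00 = €121.26
Long-Term Care Levy: 7.5% × €2,580.00 = €193.50
Pension Levy: 5.7% × €2,580.00 = €147.06
Total: €148.80 + €121.26 + €193.50 + €147.06 = €610.62

€610.62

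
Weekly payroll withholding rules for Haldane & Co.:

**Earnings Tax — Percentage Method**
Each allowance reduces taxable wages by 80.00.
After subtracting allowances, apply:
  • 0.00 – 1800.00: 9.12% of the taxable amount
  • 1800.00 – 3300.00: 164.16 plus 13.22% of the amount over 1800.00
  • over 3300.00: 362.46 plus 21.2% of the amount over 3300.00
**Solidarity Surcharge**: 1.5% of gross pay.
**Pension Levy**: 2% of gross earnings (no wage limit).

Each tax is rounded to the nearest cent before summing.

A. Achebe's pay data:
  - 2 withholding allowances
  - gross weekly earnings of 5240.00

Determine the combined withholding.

923.22

Earnings Tax: taxable = 5240.00 − 2×80.00 = 5080.00
  362.46 + 21.2% × (5080.00 − 3300.00) = 362.46 + 21.2% × 1780.00 = 739.82
Solidarity Surcharge: 1.5% × 5240.00 = 78.60
Pension Levy: 2% × 5240.00 = 104.80
Total: 739.82 + 78.60 + 104.80 = 923.22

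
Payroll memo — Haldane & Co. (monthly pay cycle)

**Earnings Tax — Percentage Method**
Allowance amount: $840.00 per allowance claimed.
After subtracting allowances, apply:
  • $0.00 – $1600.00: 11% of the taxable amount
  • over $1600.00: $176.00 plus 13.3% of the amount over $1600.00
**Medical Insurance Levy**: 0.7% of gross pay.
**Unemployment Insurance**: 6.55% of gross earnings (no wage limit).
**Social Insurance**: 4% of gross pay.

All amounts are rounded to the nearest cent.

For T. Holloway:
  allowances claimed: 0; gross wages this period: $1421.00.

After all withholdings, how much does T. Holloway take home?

$1104.82

Earnings Tax: taxable = $1421.00
  11% × $1421.00 = $156.31
Medical Insurance Levy: 0.7% × $1421.00 = $9.95
Unemployment Insurance: 6.55% × $1421.00 = $93.08
Social Insurance: 4% × $1421.00 = $56.84
Total withheld: $156.31 + $9.95 + $93.08 + $56.84 = $316.18
Net pay: $1421.00 − $316.18 = $1104.82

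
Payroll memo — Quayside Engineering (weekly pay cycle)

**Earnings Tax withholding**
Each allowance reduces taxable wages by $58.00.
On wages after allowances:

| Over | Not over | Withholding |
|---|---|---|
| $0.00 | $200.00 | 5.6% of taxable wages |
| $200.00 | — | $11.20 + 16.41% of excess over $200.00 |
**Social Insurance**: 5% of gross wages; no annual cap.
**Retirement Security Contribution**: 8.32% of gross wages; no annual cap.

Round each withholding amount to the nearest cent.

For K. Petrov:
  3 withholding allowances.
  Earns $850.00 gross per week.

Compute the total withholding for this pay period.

Earnings Tax: taxable = $850.00 − 3×$58.00 = $676.00
  $11.20 + 16.41% × ($676.00 − $200.00) = $11.20 + 16.41% × $476.00 = $89.31
Social Insurance: 5% × $850.00 = $42.50
Retirement Security Contribution: 8.32% × $850.00 = $70.72
Total: $89.31 + $42.50 + $70.72 = $202.53

$202.53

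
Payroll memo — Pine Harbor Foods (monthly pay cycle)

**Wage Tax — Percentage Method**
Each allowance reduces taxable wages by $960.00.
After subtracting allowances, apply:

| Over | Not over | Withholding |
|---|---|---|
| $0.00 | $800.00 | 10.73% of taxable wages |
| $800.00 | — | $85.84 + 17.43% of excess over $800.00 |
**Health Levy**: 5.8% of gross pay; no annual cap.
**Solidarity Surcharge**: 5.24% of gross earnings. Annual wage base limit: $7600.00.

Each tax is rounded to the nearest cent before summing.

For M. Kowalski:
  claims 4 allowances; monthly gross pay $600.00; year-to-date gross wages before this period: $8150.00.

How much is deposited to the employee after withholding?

$565.20

Wage Tax: taxable = $600.00 − 4×$960.00 = $-3240.00
  Taxable ≤ 0 → $0.00
Health Levy: 5.8% × $600.00 = $34.80
Solidarity Surcharge: YTD $8150.00 ≥ cap $7600.00 → $0.00
Total withheld: $0.00 + $34.80 + $0.00 = $34.80
Net pay: $600.00 − $34.80 = $565.20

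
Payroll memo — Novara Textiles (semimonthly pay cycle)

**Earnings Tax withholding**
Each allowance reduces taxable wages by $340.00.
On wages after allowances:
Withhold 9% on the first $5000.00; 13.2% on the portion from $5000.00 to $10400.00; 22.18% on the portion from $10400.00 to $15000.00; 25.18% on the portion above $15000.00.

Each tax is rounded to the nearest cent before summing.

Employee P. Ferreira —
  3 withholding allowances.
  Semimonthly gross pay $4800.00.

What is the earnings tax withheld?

$340.20

Earnings Tax: taxable = $4800.00 − 3×$340.00 = $3780.00
  9% × $3780.00 = $340.20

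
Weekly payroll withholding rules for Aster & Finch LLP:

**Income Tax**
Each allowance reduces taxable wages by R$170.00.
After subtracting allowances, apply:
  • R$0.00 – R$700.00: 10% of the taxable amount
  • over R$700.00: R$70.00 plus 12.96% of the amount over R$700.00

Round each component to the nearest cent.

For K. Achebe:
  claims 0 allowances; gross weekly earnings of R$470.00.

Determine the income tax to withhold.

R$47.00

Income Tax: taxable = R$470.00
  10% × R$470.00 = R$47.00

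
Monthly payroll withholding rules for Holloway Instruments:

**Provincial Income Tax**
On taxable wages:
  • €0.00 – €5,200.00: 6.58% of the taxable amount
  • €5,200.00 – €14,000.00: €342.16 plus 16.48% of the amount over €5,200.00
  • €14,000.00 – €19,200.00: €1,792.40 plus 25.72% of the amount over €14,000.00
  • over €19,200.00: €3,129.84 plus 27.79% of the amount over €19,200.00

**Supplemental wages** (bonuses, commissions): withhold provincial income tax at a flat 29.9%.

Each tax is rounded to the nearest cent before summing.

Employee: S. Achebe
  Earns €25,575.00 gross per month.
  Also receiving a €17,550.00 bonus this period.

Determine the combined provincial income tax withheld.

€10,148.90

Provincial Income Tax: taxable = €25,575.00
  €3,129.84 + 27.79% × (€25,575.00 − €19,200.00) = €3,129.84 + 27.79% × €6,375.00 = €4,901.45
Supplemental (29.9% flat on bonus): 29.9% × €17,550.00 = €5,247.45
Total provincial income tax: €4,901.45 + €5,247.45 = €10,148.90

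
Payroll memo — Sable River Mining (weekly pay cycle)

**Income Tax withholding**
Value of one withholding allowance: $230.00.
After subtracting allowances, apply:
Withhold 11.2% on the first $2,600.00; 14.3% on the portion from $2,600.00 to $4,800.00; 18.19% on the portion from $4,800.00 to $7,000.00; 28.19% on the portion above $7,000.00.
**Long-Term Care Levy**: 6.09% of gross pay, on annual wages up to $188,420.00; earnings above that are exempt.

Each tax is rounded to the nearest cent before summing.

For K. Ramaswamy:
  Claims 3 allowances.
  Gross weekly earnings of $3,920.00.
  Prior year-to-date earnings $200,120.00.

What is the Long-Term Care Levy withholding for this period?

$0.00

Long-Term Care Levy: YTD $200,120.00 ≥ cap $188,420.00 → $0.00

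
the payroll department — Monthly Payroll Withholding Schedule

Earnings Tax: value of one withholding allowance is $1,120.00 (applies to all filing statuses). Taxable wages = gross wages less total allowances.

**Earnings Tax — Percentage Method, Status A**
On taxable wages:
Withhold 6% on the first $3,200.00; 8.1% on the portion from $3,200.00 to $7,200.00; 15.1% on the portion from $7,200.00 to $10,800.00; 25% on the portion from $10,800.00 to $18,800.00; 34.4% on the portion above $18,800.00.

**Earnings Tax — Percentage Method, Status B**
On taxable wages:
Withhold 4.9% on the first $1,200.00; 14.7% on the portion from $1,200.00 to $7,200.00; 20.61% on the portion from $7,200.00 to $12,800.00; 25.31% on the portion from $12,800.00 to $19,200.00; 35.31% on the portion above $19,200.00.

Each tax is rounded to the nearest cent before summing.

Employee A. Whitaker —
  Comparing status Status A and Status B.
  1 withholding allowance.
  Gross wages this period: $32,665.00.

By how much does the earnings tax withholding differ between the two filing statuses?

$629.94

Earnings Tax (Status A): taxable = $32,665.00 − 1×$1,120.00 = $31,545.00
  $3,059.60 + 34.4% × ($31,545.00 − $18,800.00) = $3,059.60 + 34.4% × $12,745.00 = $7,443.88
Earnings Tax (Status B): taxable = $32,665.00 − 1×$1,120.00 = $31,545.00
  $3,714.80 + 35.31% × ($31,545.00 − $19,200.00) = $3,714.80 + 35.31% × $12,345.00 = $8,073.82
Difference: |$7,443.88 − $8,073.82| = $629.94 (higher under Status B)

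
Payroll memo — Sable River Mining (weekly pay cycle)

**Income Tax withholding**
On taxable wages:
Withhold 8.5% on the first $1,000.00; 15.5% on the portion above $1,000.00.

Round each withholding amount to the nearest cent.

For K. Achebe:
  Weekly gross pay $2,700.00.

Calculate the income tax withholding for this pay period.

Income Tax: taxable = $2,700.00
  $85.00 + 15.5% × ($2,700.00 − $1,000.00) = $85.00 + 15.5% × $1,700.00 = $348.50

$348.50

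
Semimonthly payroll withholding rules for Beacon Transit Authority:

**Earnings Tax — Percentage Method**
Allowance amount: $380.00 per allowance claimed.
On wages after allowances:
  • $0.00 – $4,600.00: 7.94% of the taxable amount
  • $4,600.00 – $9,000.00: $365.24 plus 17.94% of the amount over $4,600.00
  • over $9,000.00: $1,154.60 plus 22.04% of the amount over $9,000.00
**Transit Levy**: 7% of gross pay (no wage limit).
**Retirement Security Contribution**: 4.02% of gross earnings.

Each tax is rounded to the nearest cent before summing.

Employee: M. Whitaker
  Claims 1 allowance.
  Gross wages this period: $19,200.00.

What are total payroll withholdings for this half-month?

$5,434.77

Earnings Tax: taxable = $19,200.00 − 1×$380.00 = $18,820.00
  $1,154.60 + 22.04% × ($18,820.00 − $9,000.00) = $1,154.60 + 22.04% × $9,820.00 = $3,318.93
Transit Levy: 7% × $19,200.00 = $1,344.00
Retirement Security Contribution: 4.02% × $19,200.00 = $771.84
Total: $3,318.93 + $1,344.00 + $771.84 = $5,434.77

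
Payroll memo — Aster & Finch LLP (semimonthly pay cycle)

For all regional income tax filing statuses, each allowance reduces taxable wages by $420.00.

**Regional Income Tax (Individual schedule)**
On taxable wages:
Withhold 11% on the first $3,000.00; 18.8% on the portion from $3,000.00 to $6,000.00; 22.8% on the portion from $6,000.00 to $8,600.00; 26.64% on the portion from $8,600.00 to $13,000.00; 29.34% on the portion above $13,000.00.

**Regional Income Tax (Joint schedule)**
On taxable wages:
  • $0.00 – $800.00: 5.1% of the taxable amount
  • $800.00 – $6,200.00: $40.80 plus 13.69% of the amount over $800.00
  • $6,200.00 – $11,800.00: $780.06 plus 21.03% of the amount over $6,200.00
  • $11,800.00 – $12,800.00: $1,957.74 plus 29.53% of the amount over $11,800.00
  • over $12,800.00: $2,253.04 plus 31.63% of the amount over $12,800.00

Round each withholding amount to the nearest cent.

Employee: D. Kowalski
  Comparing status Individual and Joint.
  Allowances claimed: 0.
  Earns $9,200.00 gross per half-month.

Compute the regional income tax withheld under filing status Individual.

$1,646.64

Regional Income Tax (Individual): taxable = $9,200.00
  $1,486.80 + 26.64% × ($9,200.00 − $8,600.00) = $1,486.80 + 26.64% × $600.00 = $1,646.64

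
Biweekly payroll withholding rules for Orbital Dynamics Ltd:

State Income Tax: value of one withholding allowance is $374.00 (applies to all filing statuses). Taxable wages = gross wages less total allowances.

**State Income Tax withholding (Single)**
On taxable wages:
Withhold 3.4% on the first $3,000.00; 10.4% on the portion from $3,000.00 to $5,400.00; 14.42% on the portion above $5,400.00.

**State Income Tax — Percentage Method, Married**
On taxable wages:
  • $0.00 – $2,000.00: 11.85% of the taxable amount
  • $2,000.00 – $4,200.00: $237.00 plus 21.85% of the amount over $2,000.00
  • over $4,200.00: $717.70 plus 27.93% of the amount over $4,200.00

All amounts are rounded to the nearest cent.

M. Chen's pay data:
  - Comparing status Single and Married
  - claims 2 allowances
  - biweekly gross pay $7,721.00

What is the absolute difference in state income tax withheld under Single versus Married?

State Income Tax (Single): taxable = $7,721.00 − 2×$374.00 = $6,973.00
  $351.60 + 14.42% × ($6,973.00 − $5,400.00) = $351.60 + 14.42% × $1,573.00 = $578.43
State Income Tax (Married): taxable = $7,721.00 − 2×$374.00 = $6,973.00
  $717.70 + 27.93% × ($6,973.00 − $4,200.00) = $717.70 + 27.93% × $2,773.00 = $1,492.20
Difference: |$578.43 − $1,492.20| = $913.77 (higher under Married)

$913.77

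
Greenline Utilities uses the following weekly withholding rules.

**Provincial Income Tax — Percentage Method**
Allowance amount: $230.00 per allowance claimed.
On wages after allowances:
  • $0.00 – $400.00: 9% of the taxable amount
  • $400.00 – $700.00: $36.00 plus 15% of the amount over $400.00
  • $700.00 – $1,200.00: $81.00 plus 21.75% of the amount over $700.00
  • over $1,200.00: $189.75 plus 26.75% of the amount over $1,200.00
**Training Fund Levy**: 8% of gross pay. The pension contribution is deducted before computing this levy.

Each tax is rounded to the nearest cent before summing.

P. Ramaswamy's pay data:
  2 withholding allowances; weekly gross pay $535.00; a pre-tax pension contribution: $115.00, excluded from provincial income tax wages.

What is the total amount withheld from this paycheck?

$33.60

Provincial Income Tax: taxable = $535.00 − $115.00 − 2×$230.00 = $-40.00
  Taxable ≤ 0 → $0.00
Training Fund Levy: 8% × $420.00 = $33.60
Total: $0.00 + $33.60 = $33.60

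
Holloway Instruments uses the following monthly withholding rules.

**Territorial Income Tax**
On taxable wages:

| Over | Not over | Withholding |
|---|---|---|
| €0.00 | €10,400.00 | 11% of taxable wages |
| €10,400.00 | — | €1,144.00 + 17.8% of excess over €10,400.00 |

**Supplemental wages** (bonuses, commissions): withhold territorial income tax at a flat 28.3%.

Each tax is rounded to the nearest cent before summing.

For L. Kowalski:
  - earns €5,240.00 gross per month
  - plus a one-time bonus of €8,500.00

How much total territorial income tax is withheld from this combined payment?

Territorial Income Tax: taxable = €5,240.00
  11% × €5,240.00 = €576.40
Supplemental (28.3% flat on bonus): 28.3% × €8,500.00 = €2,405.50
Total territorial income tax: €576.40 + €2,405.50 = €2,981.90

€2,981.90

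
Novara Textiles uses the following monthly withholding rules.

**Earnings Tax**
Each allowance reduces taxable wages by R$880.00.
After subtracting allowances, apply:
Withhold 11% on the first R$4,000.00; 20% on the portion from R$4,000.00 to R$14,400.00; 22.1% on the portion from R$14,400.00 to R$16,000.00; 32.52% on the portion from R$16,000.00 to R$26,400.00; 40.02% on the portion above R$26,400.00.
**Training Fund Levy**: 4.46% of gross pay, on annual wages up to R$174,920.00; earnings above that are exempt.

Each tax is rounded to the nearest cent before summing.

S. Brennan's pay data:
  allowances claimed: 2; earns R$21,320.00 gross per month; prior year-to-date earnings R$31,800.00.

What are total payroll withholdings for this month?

R$4,982.18

Earnings Tax: taxable = R$21,320.00 − 2×R$880.00 = R$19,560.00
  R$2,873.60 + 32.52% × (R$19,560.00 − R$16,000.00) = R$2,873.60 + 32.52% × R$3,560.00 = R$4,031.31
Training Fund Levy: 4.46% × R$21,320.00 = R$950.87
Total: R$4,031.31 + R$950.87 = R$4,982.18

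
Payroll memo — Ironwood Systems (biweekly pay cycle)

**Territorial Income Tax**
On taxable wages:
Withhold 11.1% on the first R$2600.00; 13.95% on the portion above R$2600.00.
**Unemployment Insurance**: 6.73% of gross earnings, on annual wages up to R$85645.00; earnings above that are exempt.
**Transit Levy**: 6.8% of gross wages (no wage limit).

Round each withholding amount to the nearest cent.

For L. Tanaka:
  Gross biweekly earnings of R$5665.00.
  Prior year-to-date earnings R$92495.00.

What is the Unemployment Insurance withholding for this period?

Unemployment Insurance: YTD R$92495.00 ≥ cap R$85645.00 → R$0.00

R$0.00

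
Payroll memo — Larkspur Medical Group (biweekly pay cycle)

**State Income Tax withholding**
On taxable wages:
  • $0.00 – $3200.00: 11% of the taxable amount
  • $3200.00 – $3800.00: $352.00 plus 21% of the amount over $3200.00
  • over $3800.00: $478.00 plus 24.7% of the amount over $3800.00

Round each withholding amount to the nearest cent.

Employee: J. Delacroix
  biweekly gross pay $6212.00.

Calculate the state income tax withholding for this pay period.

State Income Tax: taxable = $6212.00
  $478.00 + 24.7% × ($6212.00 − $3800.00) = $478.00 + 24.7% × $2412.00 = $1073.76

$1073.76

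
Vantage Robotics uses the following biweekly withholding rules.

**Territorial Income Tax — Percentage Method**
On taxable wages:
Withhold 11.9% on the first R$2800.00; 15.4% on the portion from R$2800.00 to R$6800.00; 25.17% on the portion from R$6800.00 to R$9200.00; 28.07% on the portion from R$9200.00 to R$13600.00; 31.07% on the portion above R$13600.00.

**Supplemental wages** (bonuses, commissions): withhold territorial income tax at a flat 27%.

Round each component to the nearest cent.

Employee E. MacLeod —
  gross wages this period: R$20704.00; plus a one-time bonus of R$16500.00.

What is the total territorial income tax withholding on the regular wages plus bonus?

R$9450.57

Territorial Income Tax: taxable = R$20704.00
  R$2788.36 + 31.07% × (R$20704.00 − R$13600.00) = R$2788.36 + 31.07% × R$7104.00 = R$4995.57
Supplemental (27% flat on bonus): 27% × R$16500.00 = R$4455.00
Total territorial income tax: R$4995.57 + R$4455.00 = R$9450.57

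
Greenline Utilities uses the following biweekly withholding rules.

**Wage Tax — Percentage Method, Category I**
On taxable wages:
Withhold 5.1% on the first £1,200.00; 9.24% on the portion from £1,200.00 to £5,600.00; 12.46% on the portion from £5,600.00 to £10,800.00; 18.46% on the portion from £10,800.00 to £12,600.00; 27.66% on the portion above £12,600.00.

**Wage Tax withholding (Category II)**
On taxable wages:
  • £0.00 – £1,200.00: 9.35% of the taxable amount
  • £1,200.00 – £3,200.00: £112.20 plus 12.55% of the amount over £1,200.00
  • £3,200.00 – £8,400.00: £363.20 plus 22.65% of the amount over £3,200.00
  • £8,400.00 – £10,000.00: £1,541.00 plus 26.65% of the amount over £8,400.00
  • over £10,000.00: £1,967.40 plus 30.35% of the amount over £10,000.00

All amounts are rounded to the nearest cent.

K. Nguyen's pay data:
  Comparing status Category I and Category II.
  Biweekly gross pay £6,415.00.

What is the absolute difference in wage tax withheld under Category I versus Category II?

Wage Tax (Category I): taxable = £6,415.00
  £467.76 + 12.46% × (£6,415.00 − £5,600.00) = £467.76 + 12.46% × £815.00 = £569.31
Wage Tax (Category II): taxable = £6,415.00
  £363.20 + 22.65% × (£6,415.00 − £3,200.00) = £363.20 + 22.65% × £3,215.00 = £1,091.40
Difference: |£569.31 − £1,091.40| = £522.09 (higher under Category II)

£522.09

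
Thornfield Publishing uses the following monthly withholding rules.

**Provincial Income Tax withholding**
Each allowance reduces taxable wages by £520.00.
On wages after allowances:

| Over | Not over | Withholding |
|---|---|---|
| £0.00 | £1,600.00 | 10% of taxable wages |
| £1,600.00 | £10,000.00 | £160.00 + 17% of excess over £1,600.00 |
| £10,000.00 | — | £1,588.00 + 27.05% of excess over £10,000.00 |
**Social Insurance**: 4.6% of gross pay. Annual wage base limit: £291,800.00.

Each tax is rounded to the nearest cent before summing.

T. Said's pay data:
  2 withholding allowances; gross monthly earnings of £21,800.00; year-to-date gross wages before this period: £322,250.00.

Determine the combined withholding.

£4,498.58

Provincial Income Tax: taxable = £21,800.00 − 2×£520.00 = £20,760.00
  £1,588.00 + 27.05% × (£20,760.00 − £10,000.00) = £1,588.00 + 27.05% × £10,760.00 = £4,498.58
Social Insurance: YTD £322,250.00 ≥ cap £291,800.00 → £0.00
Total: £4,498.58 + £0.00 = £4,498.58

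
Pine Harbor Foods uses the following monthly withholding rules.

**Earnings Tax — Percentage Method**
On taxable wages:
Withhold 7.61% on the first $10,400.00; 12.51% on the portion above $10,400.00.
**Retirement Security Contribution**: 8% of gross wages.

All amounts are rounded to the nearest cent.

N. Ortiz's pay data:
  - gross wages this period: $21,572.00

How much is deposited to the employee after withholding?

Earnings Tax: taxable = $21,572.00
  $791.44 + 12.51% × ($21,572.00 − $10,400.00) = $791.44 + 12.51% × $11,172.00 = $2,189.06
Retirement Security Contribution: 8% × $21,572.00 = $1,725.76
Total withheld: $2,189.06 + $1,725.76 = $3,914.82
Net pay: $21,572.00 − $3,914.82 = $17,657.18

$17,657.18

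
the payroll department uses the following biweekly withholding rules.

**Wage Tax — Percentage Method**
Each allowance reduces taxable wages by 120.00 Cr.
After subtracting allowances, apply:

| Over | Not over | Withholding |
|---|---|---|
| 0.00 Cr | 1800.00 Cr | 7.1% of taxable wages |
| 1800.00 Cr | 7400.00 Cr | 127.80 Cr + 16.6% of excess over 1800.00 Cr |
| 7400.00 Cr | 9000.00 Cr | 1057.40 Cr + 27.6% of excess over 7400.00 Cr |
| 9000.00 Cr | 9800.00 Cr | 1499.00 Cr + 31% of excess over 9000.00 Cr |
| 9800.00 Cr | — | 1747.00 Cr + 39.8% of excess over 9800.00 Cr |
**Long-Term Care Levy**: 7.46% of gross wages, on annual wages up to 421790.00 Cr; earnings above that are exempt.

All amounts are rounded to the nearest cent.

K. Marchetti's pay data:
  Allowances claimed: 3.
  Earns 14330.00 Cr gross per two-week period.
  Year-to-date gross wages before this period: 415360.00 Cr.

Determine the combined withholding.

Wage Tax: taxable = 14330.00 Cr − 3×120.00 Cr = 13970.00 Cr
  1747.00 Cr + 39.8% × (13970.00 Cr − 9800.00 Cr) = 1747.00 Cr + 39.8% × 4170.00 Cr = 3406.66 Cr
Long-Term Care Levy: cap 421790.00 Cr − YTD 415360.00 Cr = 6430.00 Cr subject; 7.46% × 6430.00 Cr = 479.68 Cr
Total: 3406.66 Cr + 479.68 Cr = 3886.34 Cr

3886.34 Cr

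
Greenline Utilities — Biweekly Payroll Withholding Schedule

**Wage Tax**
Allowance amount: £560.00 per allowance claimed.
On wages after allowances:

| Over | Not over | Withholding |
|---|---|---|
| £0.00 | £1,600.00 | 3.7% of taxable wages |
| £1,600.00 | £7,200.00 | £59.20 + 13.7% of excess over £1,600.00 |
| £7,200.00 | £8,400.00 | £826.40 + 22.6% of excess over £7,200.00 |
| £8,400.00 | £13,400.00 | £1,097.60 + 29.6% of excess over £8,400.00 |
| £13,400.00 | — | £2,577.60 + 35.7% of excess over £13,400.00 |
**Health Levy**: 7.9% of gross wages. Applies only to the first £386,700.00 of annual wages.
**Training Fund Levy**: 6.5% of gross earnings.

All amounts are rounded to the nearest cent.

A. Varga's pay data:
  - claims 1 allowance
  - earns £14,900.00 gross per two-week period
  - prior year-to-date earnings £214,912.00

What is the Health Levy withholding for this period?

Health Levy: 7.9% × £14,900.00 = £1,177.10

£1,177.10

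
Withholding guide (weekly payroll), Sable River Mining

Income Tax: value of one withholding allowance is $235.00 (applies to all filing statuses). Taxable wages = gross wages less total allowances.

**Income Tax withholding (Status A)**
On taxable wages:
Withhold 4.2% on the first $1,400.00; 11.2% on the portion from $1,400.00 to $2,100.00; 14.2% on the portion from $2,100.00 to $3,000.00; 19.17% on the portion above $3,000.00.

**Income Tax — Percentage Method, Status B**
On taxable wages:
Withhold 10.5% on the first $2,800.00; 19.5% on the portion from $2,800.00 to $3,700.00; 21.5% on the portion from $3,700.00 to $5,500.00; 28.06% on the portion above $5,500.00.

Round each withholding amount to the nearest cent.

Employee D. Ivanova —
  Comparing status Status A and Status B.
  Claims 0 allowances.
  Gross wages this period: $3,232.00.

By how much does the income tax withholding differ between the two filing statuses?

Income Tax (Status A): taxable = $3,232.00
  $265.00 + 19.17% × ($3,232.00 − $3,000.00) = $265.00 + 19.17% × $232.00 = $309.47
Income Tax (Status B): taxable = $3,232.00
  $294.00 + 19.5% × ($3,232.00 − $2,800.00) = $294.00 + 19.5% × $432.00 = $378.24
Difference: |$309.47 − $378.24| = $68.77 (higher under Status B)

$68.77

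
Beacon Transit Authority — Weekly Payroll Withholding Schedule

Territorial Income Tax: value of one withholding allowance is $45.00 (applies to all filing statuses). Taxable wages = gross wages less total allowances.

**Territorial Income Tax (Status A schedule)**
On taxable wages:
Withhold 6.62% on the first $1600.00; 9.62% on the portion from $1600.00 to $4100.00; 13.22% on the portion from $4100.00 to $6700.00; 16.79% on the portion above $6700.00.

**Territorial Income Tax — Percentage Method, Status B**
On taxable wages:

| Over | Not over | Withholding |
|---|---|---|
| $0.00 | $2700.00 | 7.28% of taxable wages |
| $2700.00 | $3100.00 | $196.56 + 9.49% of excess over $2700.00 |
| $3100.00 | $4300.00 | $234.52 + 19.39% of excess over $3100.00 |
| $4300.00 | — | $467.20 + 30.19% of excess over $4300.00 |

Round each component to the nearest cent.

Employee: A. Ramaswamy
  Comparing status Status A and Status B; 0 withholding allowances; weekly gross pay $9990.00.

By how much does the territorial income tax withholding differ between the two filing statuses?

$942.48

Territorial Income Tax (Status A): taxable = $9990.00
  $690.14 + 16.79% × ($9990.00 − $6700.00) = $690.14 + 16.79% × $3290.00 = $1242.53
Territorial Income Tax (Status B): taxable = $9990.00
  $467.20 + 30.19% × ($9990.00 − $4300.00) = $467.20 + 30.19% × $5690.00 = $2185.01
Difference: |$1242.53 − $2185.01| = $942.48 (higher under Status B)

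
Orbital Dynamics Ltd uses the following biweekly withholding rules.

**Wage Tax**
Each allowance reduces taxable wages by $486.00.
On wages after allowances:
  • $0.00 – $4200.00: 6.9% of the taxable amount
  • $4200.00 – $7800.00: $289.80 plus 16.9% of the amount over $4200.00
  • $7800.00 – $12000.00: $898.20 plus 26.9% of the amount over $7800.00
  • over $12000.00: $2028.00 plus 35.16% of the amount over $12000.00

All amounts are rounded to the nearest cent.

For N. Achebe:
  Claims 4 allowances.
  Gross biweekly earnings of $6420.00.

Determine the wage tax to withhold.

$336.44

Wage Tax: taxable = $6420.00 − 4×$486.00 = $4476.00
  $289.80 + 16.9% × ($4476.00 − $4200.00) = $289.80 + 16.9% × $276.00 = $336.44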